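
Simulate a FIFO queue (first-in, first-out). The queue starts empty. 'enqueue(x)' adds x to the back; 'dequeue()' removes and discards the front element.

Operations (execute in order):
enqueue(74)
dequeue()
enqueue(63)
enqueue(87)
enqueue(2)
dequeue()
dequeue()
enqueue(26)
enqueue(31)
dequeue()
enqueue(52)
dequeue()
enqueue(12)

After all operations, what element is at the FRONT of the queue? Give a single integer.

Answer: 31

Derivation:
enqueue(74): queue = [74]
dequeue(): queue = []
enqueue(63): queue = [63]
enqueue(87): queue = [63, 87]
enqueue(2): queue = [63, 87, 2]
dequeue(): queue = [87, 2]
dequeue(): queue = [2]
enqueue(26): queue = [2, 26]
enqueue(31): queue = [2, 26, 31]
dequeue(): queue = [26, 31]
enqueue(52): queue = [26, 31, 52]
dequeue(): queue = [31, 52]
enqueue(12): queue = [31, 52, 12]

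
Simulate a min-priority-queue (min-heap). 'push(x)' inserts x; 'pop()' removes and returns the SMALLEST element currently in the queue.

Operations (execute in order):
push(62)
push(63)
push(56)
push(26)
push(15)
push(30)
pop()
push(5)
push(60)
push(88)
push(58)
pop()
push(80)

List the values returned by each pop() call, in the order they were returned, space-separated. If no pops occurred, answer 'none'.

Answer: 15 5

Derivation:
push(62): heap contents = [62]
push(63): heap contents = [62, 63]
push(56): heap contents = [56, 62, 63]
push(26): heap contents = [26, 56, 62, 63]
push(15): heap contents = [15, 26, 56, 62, 63]
push(30): heap contents = [15, 26, 30, 56, 62, 63]
pop() → 15: heap contents = [26, 30, 56, 62, 63]
push(5): heap contents = [5, 26, 30, 56, 62, 63]
push(60): heap contents = [5, 26, 30, 56, 60, 62, 63]
push(88): heap contents = [5, 26, 30, 56, 60, 62, 63, 88]
push(58): heap contents = [5, 26, 30, 56, 58, 60, 62, 63, 88]
pop() → 5: heap contents = [26, 30, 56, 58, 60, 62, 63, 88]
push(80): heap contents = [26, 30, 56, 58, 60, 62, 63, 80, 88]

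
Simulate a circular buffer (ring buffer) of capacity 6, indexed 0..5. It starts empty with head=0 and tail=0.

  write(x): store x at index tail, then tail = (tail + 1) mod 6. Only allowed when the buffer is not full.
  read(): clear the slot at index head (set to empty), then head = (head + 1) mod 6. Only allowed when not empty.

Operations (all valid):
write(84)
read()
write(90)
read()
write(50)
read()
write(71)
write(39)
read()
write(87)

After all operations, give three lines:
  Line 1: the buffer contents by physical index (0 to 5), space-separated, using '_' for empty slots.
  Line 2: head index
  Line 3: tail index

Answer: _ _ _ _ 39 87
4
0

Derivation:
write(84): buf=[84 _ _ _ _ _], head=0, tail=1, size=1
read(): buf=[_ _ _ _ _ _], head=1, tail=1, size=0
write(90): buf=[_ 90 _ _ _ _], head=1, tail=2, size=1
read(): buf=[_ _ _ _ _ _], head=2, tail=2, size=0
write(50): buf=[_ _ 50 _ _ _], head=2, tail=3, size=1
read(): buf=[_ _ _ _ _ _], head=3, tail=3, size=0
write(71): buf=[_ _ _ 71 _ _], head=3, tail=4, size=1
write(39): buf=[_ _ _ 71 39 _], head=3, tail=5, size=2
read(): buf=[_ _ _ _ 39 _], head=4, tail=5, size=1
write(87): buf=[_ _ _ _ 39 87], head=4, tail=0, size=2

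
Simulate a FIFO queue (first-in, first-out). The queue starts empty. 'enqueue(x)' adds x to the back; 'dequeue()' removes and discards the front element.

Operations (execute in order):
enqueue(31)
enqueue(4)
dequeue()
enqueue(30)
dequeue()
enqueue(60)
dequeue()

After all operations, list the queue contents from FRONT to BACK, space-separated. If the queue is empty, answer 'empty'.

enqueue(31): [31]
enqueue(4): [31, 4]
dequeue(): [4]
enqueue(30): [4, 30]
dequeue(): [30]
enqueue(60): [30, 60]
dequeue(): [60]

Answer: 60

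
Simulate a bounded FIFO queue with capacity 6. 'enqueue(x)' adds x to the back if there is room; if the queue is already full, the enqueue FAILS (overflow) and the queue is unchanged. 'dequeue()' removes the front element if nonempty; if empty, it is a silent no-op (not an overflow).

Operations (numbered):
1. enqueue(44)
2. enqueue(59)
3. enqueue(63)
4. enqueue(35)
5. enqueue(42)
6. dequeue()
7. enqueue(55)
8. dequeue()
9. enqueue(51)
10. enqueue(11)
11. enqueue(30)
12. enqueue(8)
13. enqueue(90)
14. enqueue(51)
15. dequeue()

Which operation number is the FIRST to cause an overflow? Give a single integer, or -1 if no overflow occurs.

Answer: 11

Derivation:
1. enqueue(44): size=1
2. enqueue(59): size=2
3. enqueue(63): size=3
4. enqueue(35): size=4
5. enqueue(42): size=5
6. dequeue(): size=4
7. enqueue(55): size=5
8. dequeue(): size=4
9. enqueue(51): size=5
10. enqueue(11): size=6
11. enqueue(30): size=6=cap → OVERFLOW (fail)
12. enqueue(8): size=6=cap → OVERFLOW (fail)
13. enqueue(90): size=6=cap → OVERFLOW (fail)
14. enqueue(51): size=6=cap → OVERFLOW (fail)
15. dequeue(): size=5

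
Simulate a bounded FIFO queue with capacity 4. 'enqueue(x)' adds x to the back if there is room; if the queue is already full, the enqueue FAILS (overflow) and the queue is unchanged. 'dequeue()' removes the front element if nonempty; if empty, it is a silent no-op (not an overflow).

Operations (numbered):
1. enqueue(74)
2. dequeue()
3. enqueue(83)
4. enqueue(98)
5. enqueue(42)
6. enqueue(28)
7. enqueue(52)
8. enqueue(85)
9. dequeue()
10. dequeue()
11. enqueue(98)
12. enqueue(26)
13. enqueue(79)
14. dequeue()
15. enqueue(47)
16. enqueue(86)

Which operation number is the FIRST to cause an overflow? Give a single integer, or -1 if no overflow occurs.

Answer: 7

Derivation:
1. enqueue(74): size=1
2. dequeue(): size=0
3. enqueue(83): size=1
4. enqueue(98): size=2
5. enqueue(42): size=3
6. enqueue(28): size=4
7. enqueue(52): size=4=cap → OVERFLOW (fail)
8. enqueue(85): size=4=cap → OVERFLOW (fail)
9. dequeue(): size=3
10. dequeue(): size=2
11. enqueue(98): size=3
12. enqueue(26): size=4
13. enqueue(79): size=4=cap → OVERFLOW (fail)
14. dequeue(): size=3
15. enqueue(47): size=4
16. enqueue(86): size=4=cap → OVERFLOW (fail)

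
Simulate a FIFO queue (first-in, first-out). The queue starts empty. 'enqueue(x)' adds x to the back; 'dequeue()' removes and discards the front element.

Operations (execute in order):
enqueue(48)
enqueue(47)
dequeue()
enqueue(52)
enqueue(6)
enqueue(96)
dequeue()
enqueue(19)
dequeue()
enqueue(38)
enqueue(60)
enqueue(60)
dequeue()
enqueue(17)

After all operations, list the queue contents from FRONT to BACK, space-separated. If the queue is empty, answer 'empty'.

Answer: 96 19 38 60 60 17

Derivation:
enqueue(48): [48]
enqueue(47): [48, 47]
dequeue(): [47]
enqueue(52): [47, 52]
enqueue(6): [47, 52, 6]
enqueue(96): [47, 52, 6, 96]
dequeue(): [52, 6, 96]
enqueue(19): [52, 6, 96, 19]
dequeue(): [6, 96, 19]
enqueue(38): [6, 96, 19, 38]
enqueue(60): [6, 96, 19, 38, 60]
enqueue(60): [6, 96, 19, 38, 60, 60]
dequeue(): [96, 19, 38, 60, 60]
enqueue(17): [96, 19, 38, 60, 60, 17]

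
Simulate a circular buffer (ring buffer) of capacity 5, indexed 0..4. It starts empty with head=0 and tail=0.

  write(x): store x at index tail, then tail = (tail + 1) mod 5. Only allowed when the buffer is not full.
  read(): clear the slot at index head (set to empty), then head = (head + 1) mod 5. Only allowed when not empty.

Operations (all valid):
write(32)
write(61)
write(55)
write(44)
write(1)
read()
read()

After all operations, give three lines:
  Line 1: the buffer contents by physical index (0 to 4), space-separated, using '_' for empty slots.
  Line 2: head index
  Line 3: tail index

write(32): buf=[32 _ _ _ _], head=0, tail=1, size=1
write(61): buf=[32 61 _ _ _], head=0, tail=2, size=2
write(55): buf=[32 61 55 _ _], head=0, tail=3, size=3
write(44): buf=[32 61 55 44 _], head=0, tail=4, size=4
write(1): buf=[32 61 55 44 1], head=0, tail=0, size=5
read(): buf=[_ 61 55 44 1], head=1, tail=0, size=4
read(): buf=[_ _ 55 44 1], head=2, tail=0, size=3

Answer: _ _ 55 44 1
2
0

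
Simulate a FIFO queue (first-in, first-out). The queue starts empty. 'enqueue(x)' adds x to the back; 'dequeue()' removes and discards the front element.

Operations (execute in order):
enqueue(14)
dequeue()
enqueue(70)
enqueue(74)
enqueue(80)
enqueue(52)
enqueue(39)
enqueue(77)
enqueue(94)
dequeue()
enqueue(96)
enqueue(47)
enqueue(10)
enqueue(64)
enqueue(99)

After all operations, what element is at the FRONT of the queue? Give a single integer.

Answer: 74

Derivation:
enqueue(14): queue = [14]
dequeue(): queue = []
enqueue(70): queue = [70]
enqueue(74): queue = [70, 74]
enqueue(80): queue = [70, 74, 80]
enqueue(52): queue = [70, 74, 80, 52]
enqueue(39): queue = [70, 74, 80, 52, 39]
enqueue(77): queue = [70, 74, 80, 52, 39, 77]
enqueue(94): queue = [70, 74, 80, 52, 39, 77, 94]
dequeue(): queue = [74, 80, 52, 39, 77, 94]
enqueue(96): queue = [74, 80, 52, 39, 77, 94, 96]
enqueue(47): queue = [74, 80, 52, 39, 77, 94, 96, 47]
enqueue(10): queue = [74, 80, 52, 39, 77, 94, 96, 47, 10]
enqueue(64): queue = [74, 80, 52, 39, 77, 94, 96, 47, 10, 64]
enqueue(99): queue = [74, 80, 52, 39, 77, 94, 96, 47, 10, 64, 99]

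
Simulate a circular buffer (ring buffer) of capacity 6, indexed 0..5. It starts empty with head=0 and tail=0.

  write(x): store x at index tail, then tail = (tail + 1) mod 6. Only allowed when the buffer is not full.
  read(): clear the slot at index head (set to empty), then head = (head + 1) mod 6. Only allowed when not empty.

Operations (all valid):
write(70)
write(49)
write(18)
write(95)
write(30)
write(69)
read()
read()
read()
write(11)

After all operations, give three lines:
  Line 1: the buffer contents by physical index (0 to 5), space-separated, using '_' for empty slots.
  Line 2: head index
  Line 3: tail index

Answer: 11 _ _ 95 30 69
3
1

Derivation:
write(70): buf=[70 _ _ _ _ _], head=0, tail=1, size=1
write(49): buf=[70 49 _ _ _ _], head=0, tail=2, size=2
write(18): buf=[70 49 18 _ _ _], head=0, tail=3, size=3
write(95): buf=[70 49 18 95 _ _], head=0, tail=4, size=4
write(30): buf=[70 49 18 95 30 _], head=0, tail=5, size=5
write(69): buf=[70 49 18 95 30 69], head=0, tail=0, size=6
read(): buf=[_ 49 18 95 30 69], head=1, tail=0, size=5
read(): buf=[_ _ 18 95 30 69], head=2, tail=0, size=4
read(): buf=[_ _ _ 95 30 69], head=3, tail=0, size=3
write(11): buf=[11 _ _ 95 30 69], head=3, tail=1, size=4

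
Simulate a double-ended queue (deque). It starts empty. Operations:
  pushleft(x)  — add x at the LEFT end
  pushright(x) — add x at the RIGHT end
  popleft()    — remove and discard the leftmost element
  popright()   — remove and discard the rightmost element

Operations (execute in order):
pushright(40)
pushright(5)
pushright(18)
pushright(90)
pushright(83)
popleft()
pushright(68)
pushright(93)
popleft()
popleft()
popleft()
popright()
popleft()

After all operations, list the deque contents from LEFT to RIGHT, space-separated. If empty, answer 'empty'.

Answer: 68

Derivation:
pushright(40): [40]
pushright(5): [40, 5]
pushright(18): [40, 5, 18]
pushright(90): [40, 5, 18, 90]
pushright(83): [40, 5, 18, 90, 83]
popleft(): [5, 18, 90, 83]
pushright(68): [5, 18, 90, 83, 68]
pushright(93): [5, 18, 90, 83, 68, 93]
popleft(): [18, 90, 83, 68, 93]
popleft(): [90, 83, 68, 93]
popleft(): [83, 68, 93]
popright(): [83, 68]
popleft(): [68]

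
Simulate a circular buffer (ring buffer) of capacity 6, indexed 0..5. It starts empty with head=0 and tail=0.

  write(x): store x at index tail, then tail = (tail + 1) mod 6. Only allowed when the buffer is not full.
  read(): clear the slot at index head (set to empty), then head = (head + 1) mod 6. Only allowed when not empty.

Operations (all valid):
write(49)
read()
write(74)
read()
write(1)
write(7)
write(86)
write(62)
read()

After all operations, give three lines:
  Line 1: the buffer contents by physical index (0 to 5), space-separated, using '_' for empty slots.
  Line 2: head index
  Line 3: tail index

write(49): buf=[49 _ _ _ _ _], head=0, tail=1, size=1
read(): buf=[_ _ _ _ _ _], head=1, tail=1, size=0
write(74): buf=[_ 74 _ _ _ _], head=1, tail=2, size=1
read(): buf=[_ _ _ _ _ _], head=2, tail=2, size=0
write(1): buf=[_ _ 1 _ _ _], head=2, tail=3, size=1
write(7): buf=[_ _ 1 7 _ _], head=2, tail=4, size=2
write(86): buf=[_ _ 1 7 86 _], head=2, tail=5, size=3
write(62): buf=[_ _ 1 7 86 62], head=2, tail=0, size=4
read(): buf=[_ _ _ 7 86 62], head=3, tail=0, size=3

Answer: _ _ _ 7 86 62
3
0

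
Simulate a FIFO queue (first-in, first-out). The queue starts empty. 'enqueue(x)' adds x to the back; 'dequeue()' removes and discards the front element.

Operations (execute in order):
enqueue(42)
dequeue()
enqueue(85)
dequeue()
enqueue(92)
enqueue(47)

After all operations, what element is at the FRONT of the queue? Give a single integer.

enqueue(42): queue = [42]
dequeue(): queue = []
enqueue(85): queue = [85]
dequeue(): queue = []
enqueue(92): queue = [92]
enqueue(47): queue = [92, 47]

Answer: 92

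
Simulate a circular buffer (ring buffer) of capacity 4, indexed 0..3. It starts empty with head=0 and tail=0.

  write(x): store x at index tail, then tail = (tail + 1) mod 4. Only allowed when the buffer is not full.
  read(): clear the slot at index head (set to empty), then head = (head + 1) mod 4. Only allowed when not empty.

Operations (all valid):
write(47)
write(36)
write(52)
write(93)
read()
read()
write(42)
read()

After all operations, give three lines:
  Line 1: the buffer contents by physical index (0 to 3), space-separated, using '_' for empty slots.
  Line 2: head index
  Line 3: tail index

write(47): buf=[47 _ _ _], head=0, tail=1, size=1
write(36): buf=[47 36 _ _], head=0, tail=2, size=2
write(52): buf=[47 36 52 _], head=0, tail=3, size=3
write(93): buf=[47 36 52 93], head=0, tail=0, size=4
read(): buf=[_ 36 52 93], head=1, tail=0, size=3
read(): buf=[_ _ 52 93], head=2, tail=0, size=2
write(42): buf=[42 _ 52 93], head=2, tail=1, size=3
read(): buf=[42 _ _ 93], head=3, tail=1, size=2

Answer: 42 _ _ 93
3
1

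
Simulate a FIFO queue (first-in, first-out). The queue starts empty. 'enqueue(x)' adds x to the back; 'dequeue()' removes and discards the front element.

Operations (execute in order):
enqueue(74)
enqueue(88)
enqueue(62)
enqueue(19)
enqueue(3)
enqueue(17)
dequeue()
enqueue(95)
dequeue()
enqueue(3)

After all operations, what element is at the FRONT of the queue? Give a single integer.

Answer: 62

Derivation:
enqueue(74): queue = [74]
enqueue(88): queue = [74, 88]
enqueue(62): queue = [74, 88, 62]
enqueue(19): queue = [74, 88, 62, 19]
enqueue(3): queue = [74, 88, 62, 19, 3]
enqueue(17): queue = [74, 88, 62, 19, 3, 17]
dequeue(): queue = [88, 62, 19, 3, 17]
enqueue(95): queue = [88, 62, 19, 3, 17, 95]
dequeue(): queue = [62, 19, 3, 17, 95]
enqueue(3): queue = [62, 19, 3, 17, 95, 3]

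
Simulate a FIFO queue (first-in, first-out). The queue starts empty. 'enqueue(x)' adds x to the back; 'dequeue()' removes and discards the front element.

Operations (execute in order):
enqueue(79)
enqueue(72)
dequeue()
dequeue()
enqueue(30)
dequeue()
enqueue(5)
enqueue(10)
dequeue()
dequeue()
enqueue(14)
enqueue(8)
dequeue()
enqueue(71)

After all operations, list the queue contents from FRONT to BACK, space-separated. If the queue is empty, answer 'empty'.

enqueue(79): [79]
enqueue(72): [79, 72]
dequeue(): [72]
dequeue(): []
enqueue(30): [30]
dequeue(): []
enqueue(5): [5]
enqueue(10): [5, 10]
dequeue(): [10]
dequeue(): []
enqueue(14): [14]
enqueue(8): [14, 8]
dequeue(): [8]
enqueue(71): [8, 71]

Answer: 8 71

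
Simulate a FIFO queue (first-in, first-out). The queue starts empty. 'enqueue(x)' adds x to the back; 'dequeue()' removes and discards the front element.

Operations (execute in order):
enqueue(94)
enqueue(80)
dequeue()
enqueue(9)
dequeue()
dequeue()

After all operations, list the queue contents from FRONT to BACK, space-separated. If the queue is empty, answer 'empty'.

Answer: empty

Derivation:
enqueue(94): [94]
enqueue(80): [94, 80]
dequeue(): [80]
enqueue(9): [80, 9]
dequeue(): [9]
dequeue(): []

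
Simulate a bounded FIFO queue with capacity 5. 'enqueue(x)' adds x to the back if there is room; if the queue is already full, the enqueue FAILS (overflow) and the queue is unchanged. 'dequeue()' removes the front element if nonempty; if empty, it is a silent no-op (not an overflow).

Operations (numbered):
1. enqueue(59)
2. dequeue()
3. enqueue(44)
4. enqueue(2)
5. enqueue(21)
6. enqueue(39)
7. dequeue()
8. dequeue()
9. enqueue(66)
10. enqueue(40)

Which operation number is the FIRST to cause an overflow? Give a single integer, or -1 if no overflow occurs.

1. enqueue(59): size=1
2. dequeue(): size=0
3. enqueue(44): size=1
4. enqueue(2): size=2
5. enqueue(21): size=3
6. enqueue(39): size=4
7. dequeue(): size=3
8. dequeue(): size=2
9. enqueue(66): size=3
10. enqueue(40): size=4

Answer: -1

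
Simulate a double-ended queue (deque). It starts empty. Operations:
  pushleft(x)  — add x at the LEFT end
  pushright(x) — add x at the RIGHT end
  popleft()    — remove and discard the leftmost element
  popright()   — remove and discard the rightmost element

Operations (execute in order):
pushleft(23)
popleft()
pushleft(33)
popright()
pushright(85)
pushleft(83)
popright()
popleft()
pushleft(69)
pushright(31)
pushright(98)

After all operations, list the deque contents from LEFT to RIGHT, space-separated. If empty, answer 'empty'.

Answer: 69 31 98

Derivation:
pushleft(23): [23]
popleft(): []
pushleft(33): [33]
popright(): []
pushright(85): [85]
pushleft(83): [83, 85]
popright(): [83]
popleft(): []
pushleft(69): [69]
pushright(31): [69, 31]
pushright(98): [69, 31, 98]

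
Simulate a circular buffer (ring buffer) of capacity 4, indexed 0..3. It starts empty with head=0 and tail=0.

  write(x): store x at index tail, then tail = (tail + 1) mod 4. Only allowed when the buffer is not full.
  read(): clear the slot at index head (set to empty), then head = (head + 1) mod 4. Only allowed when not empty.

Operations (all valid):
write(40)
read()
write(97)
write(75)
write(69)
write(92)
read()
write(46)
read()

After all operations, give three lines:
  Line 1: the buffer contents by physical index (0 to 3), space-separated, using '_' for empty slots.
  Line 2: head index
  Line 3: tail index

Answer: 92 46 _ 69
3
2

Derivation:
write(40): buf=[40 _ _ _], head=0, tail=1, size=1
read(): buf=[_ _ _ _], head=1, tail=1, size=0
write(97): buf=[_ 97 _ _], head=1, tail=2, size=1
write(75): buf=[_ 97 75 _], head=1, tail=3, size=2
write(69): buf=[_ 97 75 69], head=1, tail=0, size=3
write(92): buf=[92 97 75 69], head=1, tail=1, size=4
read(): buf=[92 _ 75 69], head=2, tail=1, size=3
write(46): buf=[92 46 75 69], head=2, tail=2, size=4
read(): buf=[92 46 _ 69], head=3, tail=2, size=3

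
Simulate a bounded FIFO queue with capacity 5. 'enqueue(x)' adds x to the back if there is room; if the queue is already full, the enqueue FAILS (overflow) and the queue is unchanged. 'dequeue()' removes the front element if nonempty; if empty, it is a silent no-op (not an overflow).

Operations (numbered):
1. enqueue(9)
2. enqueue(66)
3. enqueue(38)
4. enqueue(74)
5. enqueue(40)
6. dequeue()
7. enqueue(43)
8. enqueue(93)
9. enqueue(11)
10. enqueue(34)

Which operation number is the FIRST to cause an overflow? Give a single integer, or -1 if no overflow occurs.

Answer: 8

Derivation:
1. enqueue(9): size=1
2. enqueue(66): size=2
3. enqueue(38): size=3
4. enqueue(74): size=4
5. enqueue(40): size=5
6. dequeue(): size=4
7. enqueue(43): size=5
8. enqueue(93): size=5=cap → OVERFLOW (fail)
9. enqueue(11): size=5=cap → OVERFLOW (fail)
10. enqueue(34): size=5=cap → OVERFLOW (fail)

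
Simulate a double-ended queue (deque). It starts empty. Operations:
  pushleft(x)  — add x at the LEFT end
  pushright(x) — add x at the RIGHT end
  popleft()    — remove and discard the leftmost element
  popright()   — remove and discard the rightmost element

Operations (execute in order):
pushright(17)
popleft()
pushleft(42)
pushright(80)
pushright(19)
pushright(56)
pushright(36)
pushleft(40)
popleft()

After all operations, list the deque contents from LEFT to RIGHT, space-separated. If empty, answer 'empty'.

pushright(17): [17]
popleft(): []
pushleft(42): [42]
pushright(80): [42, 80]
pushright(19): [42, 80, 19]
pushright(56): [42, 80, 19, 56]
pushright(36): [42, 80, 19, 56, 36]
pushleft(40): [40, 42, 80, 19, 56, 36]
popleft(): [42, 80, 19, 56, 36]

Answer: 42 80 19 56 36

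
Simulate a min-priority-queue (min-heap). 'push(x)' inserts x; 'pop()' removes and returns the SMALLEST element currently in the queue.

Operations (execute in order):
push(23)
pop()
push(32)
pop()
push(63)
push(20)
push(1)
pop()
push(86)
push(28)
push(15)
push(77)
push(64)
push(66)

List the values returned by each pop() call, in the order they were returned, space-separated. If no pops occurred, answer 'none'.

Answer: 23 32 1

Derivation:
push(23): heap contents = [23]
pop() → 23: heap contents = []
push(32): heap contents = [32]
pop() → 32: heap contents = []
push(63): heap contents = [63]
push(20): heap contents = [20, 63]
push(1): heap contents = [1, 20, 63]
pop() → 1: heap contents = [20, 63]
push(86): heap contents = [20, 63, 86]
push(28): heap contents = [20, 28, 63, 86]
push(15): heap contents = [15, 20, 28, 63, 86]
push(77): heap contents = [15, 20, 28, 63, 77, 86]
push(64): heap contents = [15, 20, 28, 63, 64, 77, 86]
push(66): heap contents = [15, 20, 28, 63, 64, 66, 77, 86]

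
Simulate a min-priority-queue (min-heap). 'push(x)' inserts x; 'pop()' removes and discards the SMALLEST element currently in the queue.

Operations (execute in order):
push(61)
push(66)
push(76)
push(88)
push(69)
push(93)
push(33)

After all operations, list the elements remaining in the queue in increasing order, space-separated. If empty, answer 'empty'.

Answer: 33 61 66 69 76 88 93

Derivation:
push(61): heap contents = [61]
push(66): heap contents = [61, 66]
push(76): heap contents = [61, 66, 76]
push(88): heap contents = [61, 66, 76, 88]
push(69): heap contents = [61, 66, 69, 76, 88]
push(93): heap contents = [61, 66, 69, 76, 88, 93]
push(33): heap contents = [33, 61, 66, 69, 76, 88, 93]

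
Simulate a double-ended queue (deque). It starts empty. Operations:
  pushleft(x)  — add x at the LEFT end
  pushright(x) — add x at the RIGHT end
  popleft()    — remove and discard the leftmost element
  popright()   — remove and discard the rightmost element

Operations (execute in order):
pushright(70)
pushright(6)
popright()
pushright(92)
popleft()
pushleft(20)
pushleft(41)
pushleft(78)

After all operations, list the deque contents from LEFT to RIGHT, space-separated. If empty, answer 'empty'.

pushright(70): [70]
pushright(6): [70, 6]
popright(): [70]
pushright(92): [70, 92]
popleft(): [92]
pushleft(20): [20, 92]
pushleft(41): [41, 20, 92]
pushleft(78): [78, 41, 20, 92]

Answer: 78 41 20 92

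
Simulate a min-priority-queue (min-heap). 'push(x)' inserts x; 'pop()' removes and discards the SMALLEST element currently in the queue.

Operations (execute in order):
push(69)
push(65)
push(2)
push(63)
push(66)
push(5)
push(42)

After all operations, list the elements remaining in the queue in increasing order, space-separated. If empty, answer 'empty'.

push(69): heap contents = [69]
push(65): heap contents = [65, 69]
push(2): heap contents = [2, 65, 69]
push(63): heap contents = [2, 63, 65, 69]
push(66): heap contents = [2, 63, 65, 66, 69]
push(5): heap contents = [2, 5, 63, 65, 66, 69]
push(42): heap contents = [2, 5, 42, 63, 65, 66, 69]

Answer: 2 5 42 63 65 66 69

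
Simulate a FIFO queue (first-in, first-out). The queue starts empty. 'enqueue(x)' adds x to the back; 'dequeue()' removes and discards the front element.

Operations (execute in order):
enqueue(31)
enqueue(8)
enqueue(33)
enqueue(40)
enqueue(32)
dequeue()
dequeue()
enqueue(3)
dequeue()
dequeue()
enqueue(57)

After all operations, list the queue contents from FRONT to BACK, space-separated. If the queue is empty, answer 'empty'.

enqueue(31): [31]
enqueue(8): [31, 8]
enqueue(33): [31, 8, 33]
enqueue(40): [31, 8, 33, 40]
enqueue(32): [31, 8, 33, 40, 32]
dequeue(): [8, 33, 40, 32]
dequeue(): [33, 40, 32]
enqueue(3): [33, 40, 32, 3]
dequeue(): [40, 32, 3]
dequeue(): [32, 3]
enqueue(57): [32, 3, 57]

Answer: 32 3 57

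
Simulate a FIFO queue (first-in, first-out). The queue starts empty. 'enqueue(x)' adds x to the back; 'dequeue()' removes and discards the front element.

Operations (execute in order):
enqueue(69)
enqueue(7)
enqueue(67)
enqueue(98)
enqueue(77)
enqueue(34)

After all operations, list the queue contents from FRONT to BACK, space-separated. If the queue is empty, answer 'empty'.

Answer: 69 7 67 98 77 34

Derivation:
enqueue(69): [69]
enqueue(7): [69, 7]
enqueue(67): [69, 7, 67]
enqueue(98): [69, 7, 67, 98]
enqueue(77): [69, 7, 67, 98, 77]
enqueue(34): [69, 7, 67, 98, 77, 34]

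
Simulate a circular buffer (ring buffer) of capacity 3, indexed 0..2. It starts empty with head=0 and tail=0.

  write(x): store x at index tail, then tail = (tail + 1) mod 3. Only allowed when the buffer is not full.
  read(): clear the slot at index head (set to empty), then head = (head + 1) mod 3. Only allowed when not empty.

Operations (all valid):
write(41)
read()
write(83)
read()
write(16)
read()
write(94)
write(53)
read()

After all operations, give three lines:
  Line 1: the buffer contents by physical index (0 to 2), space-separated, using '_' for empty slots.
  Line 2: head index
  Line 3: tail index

Answer: _ 53 _
1
2

Derivation:
write(41): buf=[41 _ _], head=0, tail=1, size=1
read(): buf=[_ _ _], head=1, tail=1, size=0
write(83): buf=[_ 83 _], head=1, tail=2, size=1
read(): buf=[_ _ _], head=2, tail=2, size=0
write(16): buf=[_ _ 16], head=2, tail=0, size=1
read(): buf=[_ _ _], head=0, tail=0, size=0
write(94): buf=[94 _ _], head=0, tail=1, size=1
write(53): buf=[94 53 _], head=0, tail=2, size=2
read(): buf=[_ 53 _], head=1, tail=2, size=1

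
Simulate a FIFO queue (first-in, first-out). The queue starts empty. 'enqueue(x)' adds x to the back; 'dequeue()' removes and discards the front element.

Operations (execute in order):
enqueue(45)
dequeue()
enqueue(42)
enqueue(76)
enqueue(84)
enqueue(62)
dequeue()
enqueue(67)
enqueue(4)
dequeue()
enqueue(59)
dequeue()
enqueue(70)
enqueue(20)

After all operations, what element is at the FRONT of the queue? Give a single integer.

Answer: 62

Derivation:
enqueue(45): queue = [45]
dequeue(): queue = []
enqueue(42): queue = [42]
enqueue(76): queue = [42, 76]
enqueue(84): queue = [42, 76, 84]
enqueue(62): queue = [42, 76, 84, 62]
dequeue(): queue = [76, 84, 62]
enqueue(67): queue = [76, 84, 62, 67]
enqueue(4): queue = [76, 84, 62, 67, 4]
dequeue(): queue = [84, 62, 67, 4]
enqueue(59): queue = [84, 62, 67, 4, 59]
dequeue(): queue = [62, 67, 4, 59]
enqueue(70): queue = [62, 67, 4, 59, 70]
enqueue(20): queue = [62, 67, 4, 59, 70, 20]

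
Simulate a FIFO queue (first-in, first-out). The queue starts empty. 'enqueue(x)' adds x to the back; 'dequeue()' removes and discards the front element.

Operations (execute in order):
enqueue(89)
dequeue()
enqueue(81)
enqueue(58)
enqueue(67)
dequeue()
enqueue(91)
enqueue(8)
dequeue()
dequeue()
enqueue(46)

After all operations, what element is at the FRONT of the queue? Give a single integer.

Answer: 91

Derivation:
enqueue(89): queue = [89]
dequeue(): queue = []
enqueue(81): queue = [81]
enqueue(58): queue = [81, 58]
enqueue(67): queue = [81, 58, 67]
dequeue(): queue = [58, 67]
enqueue(91): queue = [58, 67, 91]
enqueue(8): queue = [58, 67, 91, 8]
dequeue(): queue = [67, 91, 8]
dequeue(): queue = [91, 8]
enqueue(46): queue = [91, 8, 46]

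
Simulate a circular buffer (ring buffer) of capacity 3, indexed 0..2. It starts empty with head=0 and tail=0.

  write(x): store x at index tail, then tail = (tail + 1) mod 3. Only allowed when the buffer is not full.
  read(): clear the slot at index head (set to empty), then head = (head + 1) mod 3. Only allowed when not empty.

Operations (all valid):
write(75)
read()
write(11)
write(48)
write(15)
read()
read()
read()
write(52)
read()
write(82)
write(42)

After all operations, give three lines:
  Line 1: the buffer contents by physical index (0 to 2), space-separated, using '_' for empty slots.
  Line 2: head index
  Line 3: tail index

Answer: 42 _ 82
2
1

Derivation:
write(75): buf=[75 _ _], head=0, tail=1, size=1
read(): buf=[_ _ _], head=1, tail=1, size=0
write(11): buf=[_ 11 _], head=1, tail=2, size=1
write(48): buf=[_ 11 48], head=1, tail=0, size=2
write(15): buf=[15 11 48], head=1, tail=1, size=3
read(): buf=[15 _ 48], head=2, tail=1, size=2
read(): buf=[15 _ _], head=0, tail=1, size=1
read(): buf=[_ _ _], head=1, tail=1, size=0
write(52): buf=[_ 52 _], head=1, tail=2, size=1
read(): buf=[_ _ _], head=2, tail=2, size=0
write(82): buf=[_ _ 82], head=2, tail=0, size=1
write(42): buf=[42 _ 82], head=2, tail=1, size=2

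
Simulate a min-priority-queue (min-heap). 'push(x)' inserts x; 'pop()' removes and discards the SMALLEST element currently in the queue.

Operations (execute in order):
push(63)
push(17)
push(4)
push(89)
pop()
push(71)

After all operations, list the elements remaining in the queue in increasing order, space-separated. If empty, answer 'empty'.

Answer: 17 63 71 89

Derivation:
push(63): heap contents = [63]
push(17): heap contents = [17, 63]
push(4): heap contents = [4, 17, 63]
push(89): heap contents = [4, 17, 63, 89]
pop() → 4: heap contents = [17, 63, 89]
push(71): heap contents = [17, 63, 71, 89]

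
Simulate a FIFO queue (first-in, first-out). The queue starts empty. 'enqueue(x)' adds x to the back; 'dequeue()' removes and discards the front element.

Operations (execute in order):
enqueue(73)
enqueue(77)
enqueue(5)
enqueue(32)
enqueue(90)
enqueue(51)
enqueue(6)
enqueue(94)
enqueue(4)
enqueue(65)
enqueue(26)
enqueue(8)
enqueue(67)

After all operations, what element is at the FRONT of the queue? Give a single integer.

Answer: 73

Derivation:
enqueue(73): queue = [73]
enqueue(77): queue = [73, 77]
enqueue(5): queue = [73, 77, 5]
enqueue(32): queue = [73, 77, 5, 32]
enqueue(90): queue = [73, 77, 5, 32, 90]
enqueue(51): queue = [73, 77, 5, 32, 90, 51]
enqueue(6): queue = [73, 77, 5, 32, 90, 51, 6]
enqueue(94): queue = [73, 77, 5, 32, 90, 51, 6, 94]
enqueue(4): queue = [73, 77, 5, 32, 90, 51, 6, 94, 4]
enqueue(65): queue = [73, 77, 5, 32, 90, 51, 6, 94, 4, 65]
enqueue(26): queue = [73, 77, 5, 32, 90, 51, 6, 94, 4, 65, 26]
enqueue(8): queue = [73, 77, 5, 32, 90, 51, 6, 94, 4, 65, 26, 8]
enqueue(67): queue = [73, 77, 5, 32, 90, 51, 6, 94, 4, 65, 26, 8, 67]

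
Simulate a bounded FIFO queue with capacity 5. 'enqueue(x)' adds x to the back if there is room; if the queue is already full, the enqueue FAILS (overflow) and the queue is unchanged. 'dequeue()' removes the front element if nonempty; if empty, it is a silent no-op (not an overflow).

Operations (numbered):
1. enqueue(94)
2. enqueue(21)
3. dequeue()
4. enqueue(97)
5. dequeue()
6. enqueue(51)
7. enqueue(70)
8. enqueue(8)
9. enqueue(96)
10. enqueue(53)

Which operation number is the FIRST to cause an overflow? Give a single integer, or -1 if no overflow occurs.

1. enqueue(94): size=1
2. enqueue(21): size=2
3. dequeue(): size=1
4. enqueue(97): size=2
5. dequeue(): size=1
6. enqueue(51): size=2
7. enqueue(70): size=3
8. enqueue(8): size=4
9. enqueue(96): size=5
10. enqueue(53): size=5=cap → OVERFLOW (fail)

Answer: 10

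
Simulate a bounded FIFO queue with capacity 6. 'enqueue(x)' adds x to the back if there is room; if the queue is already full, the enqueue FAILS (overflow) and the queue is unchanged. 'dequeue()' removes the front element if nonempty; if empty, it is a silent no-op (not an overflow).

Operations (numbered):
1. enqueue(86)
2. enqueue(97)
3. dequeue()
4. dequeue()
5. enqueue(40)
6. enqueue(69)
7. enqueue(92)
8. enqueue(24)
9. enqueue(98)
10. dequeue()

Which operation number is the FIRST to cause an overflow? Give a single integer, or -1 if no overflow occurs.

1. enqueue(86): size=1
2. enqueue(97): size=2
3. dequeue(): size=1
4. dequeue(): size=0
5. enqueue(40): size=1
6. enqueue(69): size=2
7. enqueue(92): size=3
8. enqueue(24): size=4
9. enqueue(98): size=5
10. dequeue(): size=4

Answer: -1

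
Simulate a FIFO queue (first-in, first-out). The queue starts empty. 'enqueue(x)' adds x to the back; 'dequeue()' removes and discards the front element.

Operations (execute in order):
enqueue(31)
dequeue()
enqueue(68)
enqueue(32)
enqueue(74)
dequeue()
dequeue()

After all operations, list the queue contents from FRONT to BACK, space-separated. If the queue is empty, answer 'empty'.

Answer: 74

Derivation:
enqueue(31): [31]
dequeue(): []
enqueue(68): [68]
enqueue(32): [68, 32]
enqueue(74): [68, 32, 74]
dequeue(): [32, 74]
dequeue(): [74]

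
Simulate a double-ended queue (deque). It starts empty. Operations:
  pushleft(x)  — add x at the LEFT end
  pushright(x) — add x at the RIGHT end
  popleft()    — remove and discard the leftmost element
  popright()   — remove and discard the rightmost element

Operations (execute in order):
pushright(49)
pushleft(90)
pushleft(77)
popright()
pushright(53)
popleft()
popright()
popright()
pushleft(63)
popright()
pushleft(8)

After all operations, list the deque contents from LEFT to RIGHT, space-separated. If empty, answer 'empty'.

pushright(49): [49]
pushleft(90): [90, 49]
pushleft(77): [77, 90, 49]
popright(): [77, 90]
pushright(53): [77, 90, 53]
popleft(): [90, 53]
popright(): [90]
popright(): []
pushleft(63): [63]
popright(): []
pushleft(8): [8]

Answer: 8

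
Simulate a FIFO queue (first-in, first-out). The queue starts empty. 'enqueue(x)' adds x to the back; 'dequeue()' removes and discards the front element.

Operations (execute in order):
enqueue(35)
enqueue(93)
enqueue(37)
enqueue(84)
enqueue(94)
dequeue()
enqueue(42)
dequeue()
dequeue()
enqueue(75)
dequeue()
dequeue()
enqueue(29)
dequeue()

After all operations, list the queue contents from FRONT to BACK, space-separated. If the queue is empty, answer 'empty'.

Answer: 75 29

Derivation:
enqueue(35): [35]
enqueue(93): [35, 93]
enqueue(37): [35, 93, 37]
enqueue(84): [35, 93, 37, 84]
enqueue(94): [35, 93, 37, 84, 94]
dequeue(): [93, 37, 84, 94]
enqueue(42): [93, 37, 84, 94, 42]
dequeue(): [37, 84, 94, 42]
dequeue(): [84, 94, 42]
enqueue(75): [84, 94, 42, 75]
dequeue(): [94, 42, 75]
dequeue(): [42, 75]
enqueue(29): [42, 75, 29]
dequeue(): [75, 29]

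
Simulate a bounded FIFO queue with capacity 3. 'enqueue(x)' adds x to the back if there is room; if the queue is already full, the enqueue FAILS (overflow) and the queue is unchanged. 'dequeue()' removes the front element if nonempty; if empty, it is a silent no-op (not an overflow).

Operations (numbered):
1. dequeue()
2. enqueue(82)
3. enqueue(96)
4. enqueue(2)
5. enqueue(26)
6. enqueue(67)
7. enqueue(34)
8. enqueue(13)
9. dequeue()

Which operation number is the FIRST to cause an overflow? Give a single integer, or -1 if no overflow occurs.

1. dequeue(): empty, no-op, size=0
2. enqueue(82): size=1
3. enqueue(96): size=2
4. enqueue(2): size=3
5. enqueue(26): size=3=cap → OVERFLOW (fail)
6. enqueue(67): size=3=cap → OVERFLOW (fail)
7. enqueue(34): size=3=cap → OVERFLOW (fail)
8. enqueue(13): size=3=cap → OVERFLOW (fail)
9. dequeue(): size=2

Answer: 5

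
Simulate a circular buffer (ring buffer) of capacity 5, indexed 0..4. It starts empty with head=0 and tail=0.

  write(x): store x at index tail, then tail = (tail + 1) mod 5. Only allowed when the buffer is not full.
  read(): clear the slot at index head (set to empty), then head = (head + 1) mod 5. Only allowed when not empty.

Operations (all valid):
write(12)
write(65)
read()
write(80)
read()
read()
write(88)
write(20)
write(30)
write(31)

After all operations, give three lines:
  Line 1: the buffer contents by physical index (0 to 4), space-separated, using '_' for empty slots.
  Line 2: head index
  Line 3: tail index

Answer: 30 31 _ 88 20
3
2

Derivation:
write(12): buf=[12 _ _ _ _], head=0, tail=1, size=1
write(65): buf=[12 65 _ _ _], head=0, tail=2, size=2
read(): buf=[_ 65 _ _ _], head=1, tail=2, size=1
write(80): buf=[_ 65 80 _ _], head=1, tail=3, size=2
read(): buf=[_ _ 80 _ _], head=2, tail=3, size=1
read(): buf=[_ _ _ _ _], head=3, tail=3, size=0
write(88): buf=[_ _ _ 88 _], head=3, tail=4, size=1
write(20): buf=[_ _ _ 88 20], head=3, tail=0, size=2
write(30): buf=[30 _ _ 88 20], head=3, tail=1, size=3
write(31): buf=[30 31 _ 88 20], head=3, tail=2, size=4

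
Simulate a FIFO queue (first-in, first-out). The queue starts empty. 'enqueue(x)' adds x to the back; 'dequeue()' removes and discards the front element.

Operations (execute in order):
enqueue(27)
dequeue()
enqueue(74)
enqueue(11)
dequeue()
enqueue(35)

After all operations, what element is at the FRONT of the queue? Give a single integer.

enqueue(27): queue = [27]
dequeue(): queue = []
enqueue(74): queue = [74]
enqueue(11): queue = [74, 11]
dequeue(): queue = [11]
enqueue(35): queue = [11, 35]

Answer: 11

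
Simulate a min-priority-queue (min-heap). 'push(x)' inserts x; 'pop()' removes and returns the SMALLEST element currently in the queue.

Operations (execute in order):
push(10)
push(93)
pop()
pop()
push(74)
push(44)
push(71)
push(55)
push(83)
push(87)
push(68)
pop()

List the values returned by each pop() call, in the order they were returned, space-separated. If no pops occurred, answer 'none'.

Answer: 10 93 44

Derivation:
push(10): heap contents = [10]
push(93): heap contents = [10, 93]
pop() → 10: heap contents = [93]
pop() → 93: heap contents = []
push(74): heap contents = [74]
push(44): heap contents = [44, 74]
push(71): heap contents = [44, 71, 74]
push(55): heap contents = [44, 55, 71, 74]
push(83): heap contents = [44, 55, 71, 74, 83]
push(87): heap contents = [44, 55, 71, 74, 83, 87]
push(68): heap contents = [44, 55, 68, 71, 74, 83, 87]
pop() → 44: heap contents = [55, 68, 71, 74, 83, 87]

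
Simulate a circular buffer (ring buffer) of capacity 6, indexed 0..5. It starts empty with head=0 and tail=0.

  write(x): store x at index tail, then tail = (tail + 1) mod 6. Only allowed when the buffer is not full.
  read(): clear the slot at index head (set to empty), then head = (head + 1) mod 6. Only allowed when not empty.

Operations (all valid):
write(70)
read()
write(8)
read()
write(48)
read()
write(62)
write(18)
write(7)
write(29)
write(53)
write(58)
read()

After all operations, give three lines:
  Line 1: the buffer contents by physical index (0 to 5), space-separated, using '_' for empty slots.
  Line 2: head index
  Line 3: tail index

Answer: 29 53 58 _ 18 7
4
3

Derivation:
write(70): buf=[70 _ _ _ _ _], head=0, tail=1, size=1
read(): buf=[_ _ _ _ _ _], head=1, tail=1, size=0
write(8): buf=[_ 8 _ _ _ _], head=1, tail=2, size=1
read(): buf=[_ _ _ _ _ _], head=2, tail=2, size=0
write(48): buf=[_ _ 48 _ _ _], head=2, tail=3, size=1
read(): buf=[_ _ _ _ _ _], head=3, tail=3, size=0
write(62): buf=[_ _ _ 62 _ _], head=3, tail=4, size=1
write(18): buf=[_ _ _ 62 18 _], head=3, tail=5, size=2
write(7): buf=[_ _ _ 62 18 7], head=3, tail=0, size=3
write(29): buf=[29 _ _ 62 18 7], head=3, tail=1, size=4
write(53): buf=[29 53 _ 62 18 7], head=3, tail=2, size=5
write(58): buf=[29 53 58 62 18 7], head=3, tail=3, size=6
read(): buf=[29 53 58 _ 18 7], head=4, tail=3, size=5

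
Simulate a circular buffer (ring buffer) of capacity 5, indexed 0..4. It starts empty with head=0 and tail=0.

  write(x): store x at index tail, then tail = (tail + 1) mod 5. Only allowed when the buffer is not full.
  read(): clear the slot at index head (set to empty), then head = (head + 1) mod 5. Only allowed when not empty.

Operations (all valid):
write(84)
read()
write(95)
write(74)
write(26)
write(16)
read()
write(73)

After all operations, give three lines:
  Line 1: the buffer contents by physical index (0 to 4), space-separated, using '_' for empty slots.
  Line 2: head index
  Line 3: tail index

Answer: 73 _ 74 26 16
2
1

Derivation:
write(84): buf=[84 _ _ _ _], head=0, tail=1, size=1
read(): buf=[_ _ _ _ _], head=1, tail=1, size=0
write(95): buf=[_ 95 _ _ _], head=1, tail=2, size=1
write(74): buf=[_ 95 74 _ _], head=1, tail=3, size=2
write(26): buf=[_ 95 74 26 _], head=1, tail=4, size=3
write(16): buf=[_ 95 74 26 16], head=1, tail=0, size=4
read(): buf=[_ _ 74 26 16], head=2, tail=0, size=3
write(73): buf=[73 _ 74 26 16], head=2, tail=1, size=4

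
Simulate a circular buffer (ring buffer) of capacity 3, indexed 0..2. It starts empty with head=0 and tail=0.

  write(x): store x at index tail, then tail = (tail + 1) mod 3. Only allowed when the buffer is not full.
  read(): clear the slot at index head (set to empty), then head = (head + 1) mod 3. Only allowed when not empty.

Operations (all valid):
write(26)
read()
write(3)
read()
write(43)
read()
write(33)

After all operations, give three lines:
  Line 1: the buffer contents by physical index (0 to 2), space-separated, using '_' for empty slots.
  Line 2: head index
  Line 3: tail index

Answer: 33 _ _
0
1

Derivation:
write(26): buf=[26 _ _], head=0, tail=1, size=1
read(): buf=[_ _ _], head=1, tail=1, size=0
write(3): buf=[_ 3 _], head=1, tail=2, size=1
read(): buf=[_ _ _], head=2, tail=2, size=0
write(43): buf=[_ _ 43], head=2, tail=0, size=1
read(): buf=[_ _ _], head=0, tail=0, size=0
write(33): buf=[33 _ _], head=0, tail=1, size=1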